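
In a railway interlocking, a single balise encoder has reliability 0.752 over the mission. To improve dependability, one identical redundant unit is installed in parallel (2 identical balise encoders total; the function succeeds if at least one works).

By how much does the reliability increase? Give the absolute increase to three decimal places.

R_before = 0.752
R_after = 1 − (1 − 0.752)^2 = 0.938
ΔR = 0.938 − 0.752 = 0.186

0.186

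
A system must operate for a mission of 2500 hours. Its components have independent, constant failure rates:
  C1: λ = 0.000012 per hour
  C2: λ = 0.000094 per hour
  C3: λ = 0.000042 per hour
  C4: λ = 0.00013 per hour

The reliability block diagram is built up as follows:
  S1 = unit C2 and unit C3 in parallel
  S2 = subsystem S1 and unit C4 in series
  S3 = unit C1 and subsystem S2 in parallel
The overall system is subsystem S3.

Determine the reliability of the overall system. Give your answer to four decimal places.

R(C1) = exp(−0.000012 × 2500) = 0.970446
R(C2) = exp(−0.000094 × 2500) = 0.790571
R(C3) = exp(−0.000042 × 2500) = 0.900325
R(C4) = exp(−0.00013 × 2500) = 0.722527
Parallel (C2 and C3): 1 − (1 − 0.790571)(1 − 0.900325) = 0.979125
Series ([0.979125] and C4): 0.979125 × 0.722527 = 0.707444
Parallel (C1 and [0.707444]): 1 − (1 − 0.970446)(1 − 0.707444) = 0.9914

0.9914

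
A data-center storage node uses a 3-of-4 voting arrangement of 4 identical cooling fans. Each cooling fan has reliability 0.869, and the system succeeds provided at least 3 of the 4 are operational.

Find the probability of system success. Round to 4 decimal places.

0.9141

R = Σ_{i=3}^{4} C(4,i) p^i (1−p)^{4−i} with p = 0.869
C(4,3)·0.869^3·0.131^1 = 0.343867
C(4,4)·0.869^4·0.131^0 = 0.570268
Sum = 0.9141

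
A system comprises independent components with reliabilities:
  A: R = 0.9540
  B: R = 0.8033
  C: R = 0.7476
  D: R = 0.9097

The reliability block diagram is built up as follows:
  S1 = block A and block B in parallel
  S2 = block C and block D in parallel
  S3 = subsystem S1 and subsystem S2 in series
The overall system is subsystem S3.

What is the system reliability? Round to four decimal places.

Parallel (A and B): 1 − (1 − 0.954000)(1 − 0.803300) = 0.990952
Parallel (C and D): 1 − (1 − 0.747600)(1 − 0.909700) = 0.977208
Series ([0.990952] and [0.977208]): 0.990952 × 0.977208 = 0.9684

0.9684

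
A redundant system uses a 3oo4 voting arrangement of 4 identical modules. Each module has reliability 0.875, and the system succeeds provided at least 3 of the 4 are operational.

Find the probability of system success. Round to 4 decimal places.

R = Σ_{i=3}^{4} C(4,i) p^i (1−p)^{4−i} with p = 0.875
C(4,3)·0.875^3·0.125^1 = 0.334961
C(4,4)·0.875^4·0.125^0 = 0.586182
Sum = 0.9211

0.9211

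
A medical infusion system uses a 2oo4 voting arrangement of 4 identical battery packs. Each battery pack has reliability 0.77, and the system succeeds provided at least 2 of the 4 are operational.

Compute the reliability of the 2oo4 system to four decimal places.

R = Σ_{i=2}^{4} C(4,i) p^i (1−p)^{4−i} with p = 0.77
C(4,2)·0.77^2·0.23^2 = 0.188186
C(4,3)·0.77^3·0.23^1 = 0.420010
C(4,4)·0.77^4·0.23^0 = 0.351530
Sum = 0.9597

0.9597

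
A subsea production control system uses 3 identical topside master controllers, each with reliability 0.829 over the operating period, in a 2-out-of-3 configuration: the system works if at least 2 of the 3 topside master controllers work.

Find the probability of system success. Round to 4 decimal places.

R = Σ_{i=2}^{3} C(3,i) p^i (1−p)^{3−i} with p = 0.829
C(3,2)·0.829^2·0.171^1 = 0.352555
C(3,3)·0.829^3·0.171^0 = 0.569723
Sum = 0.9223

0.9223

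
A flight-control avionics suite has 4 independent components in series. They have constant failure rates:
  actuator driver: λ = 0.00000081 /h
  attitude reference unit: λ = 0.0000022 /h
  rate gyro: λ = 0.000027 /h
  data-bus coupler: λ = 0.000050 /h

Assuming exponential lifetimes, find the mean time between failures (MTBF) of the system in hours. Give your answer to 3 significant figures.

12500

Series of exponential components: λ_sys = Σ λ_i
λ_sys = 0.00000081 + 0.0000022 + 0.000027 + 0.000050 = 8.0010e-05 /h
MTBF = 1 / λ_sys = 12500 h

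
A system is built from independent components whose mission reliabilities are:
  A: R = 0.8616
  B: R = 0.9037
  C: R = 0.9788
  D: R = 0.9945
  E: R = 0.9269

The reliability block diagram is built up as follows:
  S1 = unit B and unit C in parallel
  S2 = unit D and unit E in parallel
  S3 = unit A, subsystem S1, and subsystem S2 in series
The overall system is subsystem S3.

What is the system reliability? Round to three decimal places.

0.859

Parallel (B and C): 1 − (1 − 0.90370)(1 − 0.97880) = 0.99796
Parallel (D and E): 1 − (1 − 0.99450)(1 − 0.92690) = 0.99960
Series (A, [0.99796], and [0.99960]): 0.86160 × 0.99796 × 0.99960 = 0.859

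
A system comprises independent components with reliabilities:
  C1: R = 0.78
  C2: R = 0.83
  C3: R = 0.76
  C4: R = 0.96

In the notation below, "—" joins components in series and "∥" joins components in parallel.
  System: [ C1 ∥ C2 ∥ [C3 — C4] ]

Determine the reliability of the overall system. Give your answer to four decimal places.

Series (C3 and C4): 0.760000 × 0.960000 = 0.729600
Parallel (C1, C2, and [0.729600]): 1 − (1 − 0.780000)(1 − 0.830000)(1 − 0.729600) = 0.9899

0.9899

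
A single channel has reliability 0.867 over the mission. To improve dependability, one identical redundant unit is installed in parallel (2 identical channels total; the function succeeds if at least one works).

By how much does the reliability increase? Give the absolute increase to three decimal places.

0.115

R_before = 0.867
R_after = 1 − (1 − 0.867)^2 = 0.982
ΔR = 0.982 − 0.867 = 0.115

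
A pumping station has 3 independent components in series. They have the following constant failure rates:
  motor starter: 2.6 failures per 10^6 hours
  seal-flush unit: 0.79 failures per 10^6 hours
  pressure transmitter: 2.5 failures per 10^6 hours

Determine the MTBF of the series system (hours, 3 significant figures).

Series of exponential components: λ_sys = Σ λ_i
λ_sys = 0.0000026 + 0.00000079 + 0.0000025 = 5.8900e-06 /h
MTBF = 1 / λ_sys = 170000 h

170000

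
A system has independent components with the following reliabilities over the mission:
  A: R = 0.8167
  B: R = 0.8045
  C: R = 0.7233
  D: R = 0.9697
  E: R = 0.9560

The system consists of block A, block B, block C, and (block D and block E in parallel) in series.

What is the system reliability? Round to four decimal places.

0.4746

Parallel (D and E): 1 − (1 − 0.969700)(1 − 0.956000) = 0.998667
Series (A, B, C, and [0.998667]): 0.816700 × 0.804500 × 0.723300 × 0.998667 = 0.4746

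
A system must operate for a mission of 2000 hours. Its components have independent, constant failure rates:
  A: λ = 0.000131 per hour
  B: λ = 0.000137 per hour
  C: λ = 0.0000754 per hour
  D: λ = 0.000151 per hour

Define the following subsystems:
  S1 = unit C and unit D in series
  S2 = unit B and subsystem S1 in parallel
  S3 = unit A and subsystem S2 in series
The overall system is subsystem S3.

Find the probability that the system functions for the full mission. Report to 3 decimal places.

R(A) = exp(−0.000131 × 2000) = 0.76951
R(B) = exp(−0.000137 × 2000) = 0.76033
R(C) = exp(−0.0000754 × 2000) = 0.86002
R(D) = exp(−0.000151 × 2000) = 0.73934
Series (C and D): 0.86002 × 0.73934 = 0.63585
Parallel (B and [0.63585]): 1 − (1 − 0.76033)(1 − 0.63585) = 0.91272
Series (A and [0.91272]): 0.76951 × 0.91272 = 0.702

0.702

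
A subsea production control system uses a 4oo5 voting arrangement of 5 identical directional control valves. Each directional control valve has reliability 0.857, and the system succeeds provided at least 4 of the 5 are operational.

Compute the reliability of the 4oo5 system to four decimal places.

R = Σ_{i=4}^{5} C(5,i) p^i (1−p)^{5−i} with p = 0.857
C(5,4)·0.857^4·0.143^1 = 0.385682
C(5,5)·0.857^5·0.143^0 = 0.462279
Sum = 0.8480

0.8480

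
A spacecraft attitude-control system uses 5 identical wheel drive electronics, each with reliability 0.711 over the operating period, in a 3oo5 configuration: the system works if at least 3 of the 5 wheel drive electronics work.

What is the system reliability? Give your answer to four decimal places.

0.8512

R = Σ_{i=3}^{5} C(5,i) p^i (1−p)^{5−i} with p = 0.711
C(5,3)·0.711^3·0.289^2 = 0.300196
C(5,4)·0.711^4·0.289^1 = 0.369272
C(5,5)·0.711^5·0.289^0 = 0.181697
Sum = 0.8512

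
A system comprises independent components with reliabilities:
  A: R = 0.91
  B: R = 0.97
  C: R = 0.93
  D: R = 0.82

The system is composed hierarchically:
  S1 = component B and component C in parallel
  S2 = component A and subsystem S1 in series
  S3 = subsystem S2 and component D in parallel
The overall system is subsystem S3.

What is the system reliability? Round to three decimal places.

Parallel (B and C): 1 − (1 − 0.97000)(1 − 0.93000) = 0.99790
Series (A and [0.99790]): 0.91000 × 0.99790 = 0.90809
Parallel ([0.90809] and D): 1 − (1 − 0.90809)(1 − 0.82000) = 0.983

0.983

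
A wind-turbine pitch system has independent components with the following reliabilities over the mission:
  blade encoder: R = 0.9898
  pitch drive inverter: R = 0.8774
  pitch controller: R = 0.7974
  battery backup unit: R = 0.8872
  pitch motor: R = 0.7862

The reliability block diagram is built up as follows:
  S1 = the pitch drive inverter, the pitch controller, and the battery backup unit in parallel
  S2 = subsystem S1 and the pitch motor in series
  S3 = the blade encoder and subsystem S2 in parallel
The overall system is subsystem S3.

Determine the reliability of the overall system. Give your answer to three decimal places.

Parallel (pitch drive inverter, pitch controller, and battery backup unit): 1 − (1 − 0.87740)(1 − 0.79740)(1 − 0.88720) = 0.99720
Series ([0.99720] and pitch motor): 0.99720 × 0.78620 = 0.78400
Parallel (blade encoder and [0.78400]): 1 − (1 − 0.98980)(1 − 0.78400) = 0.998

0.998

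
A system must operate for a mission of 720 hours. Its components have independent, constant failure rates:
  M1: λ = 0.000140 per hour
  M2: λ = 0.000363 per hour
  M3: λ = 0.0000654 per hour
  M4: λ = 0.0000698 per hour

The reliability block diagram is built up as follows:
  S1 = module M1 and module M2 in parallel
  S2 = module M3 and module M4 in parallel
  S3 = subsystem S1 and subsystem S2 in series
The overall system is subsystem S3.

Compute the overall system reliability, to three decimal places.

0.976

R(M1) = exp(−0.000140 × 720) = 0.90411
R(M2) = exp(−0.000363 × 720) = 0.77000
R(M3) = exp(−0.0000654 × 720) = 0.95400
R(M4) = exp(−0.0000698 × 720) = 0.95099
Parallel (M1 and M2): 1 − (1 − 0.90411)(1 − 0.77000) = 0.97795
Parallel (M3 and M4): 1 − (1 − 0.95400)(1 − 0.95099) = 0.99775
Series ([0.97795] and [0.99775]): 0.97795 × 0.99775 = 0.976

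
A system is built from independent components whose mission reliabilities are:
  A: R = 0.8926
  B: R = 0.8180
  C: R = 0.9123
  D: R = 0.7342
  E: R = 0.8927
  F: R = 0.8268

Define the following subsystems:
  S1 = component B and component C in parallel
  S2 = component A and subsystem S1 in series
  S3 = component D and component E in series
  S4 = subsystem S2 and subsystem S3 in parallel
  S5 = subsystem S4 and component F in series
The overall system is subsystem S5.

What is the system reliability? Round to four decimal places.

0.7921

Parallel (B and C): 1 − (1 − 0.818000)(1 − 0.912300) = 0.984039
Series (A and [0.984039]): 0.892600 × 0.984039 = 0.878353
Series (D and E): 0.734200 × 0.892700 = 0.655420
Parallel ([0.878353] and [0.655420]): 1 − (1 − 0.878353)(1 − 0.655420) = 0.958083
Series ([0.958083] and F): 0.958083 × 0.826800 = 0.7921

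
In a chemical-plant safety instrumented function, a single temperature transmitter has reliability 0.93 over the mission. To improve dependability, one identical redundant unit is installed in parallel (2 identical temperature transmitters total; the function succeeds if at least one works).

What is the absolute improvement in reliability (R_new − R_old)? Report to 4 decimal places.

0.0651

R_before = 0.93
R_after = 1 − (1 − 0.93)^2 = 0.9951
ΔR = 0.9951 − 0.93 = 0.0651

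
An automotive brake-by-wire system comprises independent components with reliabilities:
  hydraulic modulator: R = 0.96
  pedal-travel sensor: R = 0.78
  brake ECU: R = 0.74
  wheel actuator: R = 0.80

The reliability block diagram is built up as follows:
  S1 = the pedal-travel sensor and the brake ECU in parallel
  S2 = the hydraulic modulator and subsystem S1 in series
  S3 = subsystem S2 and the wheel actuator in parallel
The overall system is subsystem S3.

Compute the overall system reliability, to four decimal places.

0.9810

Parallel (pedal-travel sensor and brake ECU): 1 − (1 − 0.780000)(1 − 0.740000) = 0.942800
Series (hydraulic modulator and [0.942800]): 0.960000 × 0.942800 = 0.905088
Parallel ([0.905088] and wheel actuator): 1 − (1 − 0.905088)(1 − 0.800000) = 0.9810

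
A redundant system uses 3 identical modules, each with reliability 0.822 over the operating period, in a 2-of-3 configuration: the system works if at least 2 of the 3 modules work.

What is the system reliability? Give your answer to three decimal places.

R = Σ_{i=2}^{3} C(3,i) p^i (1−p)^{3−i} with p = 0.822
C(3,2)·0.822^2·0.178^1 = 0.36082
C(3,3)·0.822^3·0.178^0 = 0.55541
Sum = 0.916

0.916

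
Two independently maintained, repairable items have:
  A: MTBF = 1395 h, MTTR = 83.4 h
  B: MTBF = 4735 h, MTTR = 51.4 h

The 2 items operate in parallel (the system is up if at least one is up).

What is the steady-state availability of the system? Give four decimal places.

0.9994

A(A) = MTBF/(MTBF+MTTR) = 1395/(1395+83.4) = 0.943588
A(B) = MTBF/(MTBF+MTTR) = 4735/(4735+51.4) = 0.989261
Parallel availability: 1 − (1 − 0.943588)(1 − 0.989261) = 0.9994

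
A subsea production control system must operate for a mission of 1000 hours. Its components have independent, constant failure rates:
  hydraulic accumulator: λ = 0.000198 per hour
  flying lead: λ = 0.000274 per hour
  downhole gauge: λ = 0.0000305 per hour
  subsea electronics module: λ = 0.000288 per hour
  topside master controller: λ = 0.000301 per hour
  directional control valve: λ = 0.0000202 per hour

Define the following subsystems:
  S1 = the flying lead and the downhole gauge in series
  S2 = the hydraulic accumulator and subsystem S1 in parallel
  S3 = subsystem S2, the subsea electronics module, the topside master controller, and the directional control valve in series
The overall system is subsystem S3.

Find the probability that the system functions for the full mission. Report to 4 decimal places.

0.5181

R(hydraulic accumulator) = exp(−0.000198 × 1000) = 0.820370
R(flying lead) = exp(−0.000274 × 1000) = 0.760332
R(downhole gauge) = exp(−0.0000305 × 1000) = 0.969960
R(subsea electronics module) = exp(−0.000288 × 1000) = 0.749762
R(topside master controller) = exp(−0.000301 × 1000) = 0.740078
R(directional control valve) = exp(−0.0000202 × 1000) = 0.980003
Series (flying lead and downhole gauge): 0.760332 × 0.969960 = 0.737492
Parallel (hydraulic accumulator and [0.737492]): 1 − (1 − 0.820370)(1 − 0.737492) = 0.952846
Series ([0.952846], subsea electronics module, topside master controller, and directional control valve): 0.952846 × 0.749762 × 0.740078 × 0.980003 = 0.5181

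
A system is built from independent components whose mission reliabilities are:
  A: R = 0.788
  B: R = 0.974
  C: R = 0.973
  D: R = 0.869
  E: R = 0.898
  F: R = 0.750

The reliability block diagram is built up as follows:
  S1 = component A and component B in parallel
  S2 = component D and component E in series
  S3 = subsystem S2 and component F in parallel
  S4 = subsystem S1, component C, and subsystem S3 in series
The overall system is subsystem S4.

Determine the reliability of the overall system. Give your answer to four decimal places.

0.9145

Parallel (A and B): 1 − (1 − 0.788000)(1 − 0.974000) = 0.994488
Series (D and E): 0.869000 × 0.898000 = 0.780362
Parallel ([0.780362] and F): 1 − (1 − 0.780362)(1 − 0.750000) = 0.945091
Series ([0.994488], C, and [0.945091]): 0.994488 × 0.973000 × 0.945091 = 0.9145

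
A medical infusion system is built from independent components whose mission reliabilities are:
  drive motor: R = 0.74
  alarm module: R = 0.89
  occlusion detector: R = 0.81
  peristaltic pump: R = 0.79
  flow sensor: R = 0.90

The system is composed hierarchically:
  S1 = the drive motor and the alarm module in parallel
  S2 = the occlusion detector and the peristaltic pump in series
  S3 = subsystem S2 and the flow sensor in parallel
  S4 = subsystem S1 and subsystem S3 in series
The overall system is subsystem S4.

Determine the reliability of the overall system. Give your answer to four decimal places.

Parallel (drive motor and alarm module): 1 − (1 − 0.740000)(1 − 0.890000) = 0.971400
Series (occlusion detector and peristaltic pump): 0.810000 × 0.790000 = 0.639900
Parallel ([0.639900] and flow sensor): 1 − (1 − 0.639900)(1 − 0.900000) = 0.963990
Series ([0.971400] and [0.963990]): 0.971400 × 0.963990 = 0.9364

0.9364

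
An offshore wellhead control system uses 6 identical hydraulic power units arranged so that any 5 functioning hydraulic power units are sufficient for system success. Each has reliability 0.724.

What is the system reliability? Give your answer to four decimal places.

0.4734

R = Σ_{i=5}^{6} C(6,i) p^i (1−p)^{6−i} with p = 0.724
C(6,5)·0.724^5·0.276^1 = 0.329422
C(6,6)·0.724^6·0.276^0 = 0.144023
Sum = 0.4734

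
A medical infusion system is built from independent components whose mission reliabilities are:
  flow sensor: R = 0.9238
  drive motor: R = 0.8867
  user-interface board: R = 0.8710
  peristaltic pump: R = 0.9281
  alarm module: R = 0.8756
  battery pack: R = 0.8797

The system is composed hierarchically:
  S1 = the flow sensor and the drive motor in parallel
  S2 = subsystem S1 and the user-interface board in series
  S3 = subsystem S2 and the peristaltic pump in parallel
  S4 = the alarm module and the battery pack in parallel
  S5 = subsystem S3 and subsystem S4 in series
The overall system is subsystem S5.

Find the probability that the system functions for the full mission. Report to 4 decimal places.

0.9754

Parallel (flow sensor and drive motor): 1 − (1 − 0.923800)(1 − 0.886700) = 0.991367
Series ([0.991367] and user-interface board): 0.991367 × 0.871000 = 0.863481
Parallel ([0.863481] and peristaltic pump): 1 − (1 − 0.863481)(1 − 0.928100) = 0.990184
Parallel (alarm module and battery pack): 1 − (1 − 0.875600)(1 − 0.879700) = 0.985035
Series ([0.990184] and [0.985035]): 0.990184 × 0.985035 = 0.9754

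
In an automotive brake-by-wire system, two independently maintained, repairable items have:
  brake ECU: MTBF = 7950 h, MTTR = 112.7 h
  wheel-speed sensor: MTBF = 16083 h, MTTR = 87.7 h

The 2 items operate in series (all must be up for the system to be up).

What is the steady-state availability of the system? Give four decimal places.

A(brake ECU) = MTBF/(MTBF+MTTR) = 7950/(7950+112.7) = 0.986022
A(wheel-speed sensor) = MTBF/(MTBF+MTTR) = 16083/(16083+87.7) = 0.994577
Series availability: 0.986022 × 0.994577 = 0.9807

0.9807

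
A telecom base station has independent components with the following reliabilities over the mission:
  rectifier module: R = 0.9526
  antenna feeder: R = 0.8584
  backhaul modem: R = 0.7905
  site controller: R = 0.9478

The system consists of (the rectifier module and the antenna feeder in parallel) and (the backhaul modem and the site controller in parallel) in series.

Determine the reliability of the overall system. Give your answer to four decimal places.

0.9824

Parallel (rectifier module and antenna feeder): 1 − (1 − 0.952600)(1 − 0.858400) = 0.993288
Parallel (backhaul modem and site controller): 1 − (1 − 0.790500)(1 − 0.947800) = 0.989064
Series ([0.993288] and [0.989064]): 0.993288 × 0.989064 = 0.9824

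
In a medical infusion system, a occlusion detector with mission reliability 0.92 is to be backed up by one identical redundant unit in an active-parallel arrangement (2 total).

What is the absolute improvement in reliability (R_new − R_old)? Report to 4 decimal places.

R_before = 0.92
R_after = 1 − (1 − 0.92)^2 = 0.9936
ΔR = 0.9936 − 0.92 = 0.0736

0.0736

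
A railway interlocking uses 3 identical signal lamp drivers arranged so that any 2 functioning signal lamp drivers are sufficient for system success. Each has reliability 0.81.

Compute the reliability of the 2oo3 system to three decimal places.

0.905

R = Σ_{i=2}^{3} C(3,i) p^i (1−p)^{3−i} with p = 0.81
C(3,2)·0.81^2·0.19^1 = 0.37398
C(3,3)·0.81^3·0.19^0 = 0.53144
Sum = 0.905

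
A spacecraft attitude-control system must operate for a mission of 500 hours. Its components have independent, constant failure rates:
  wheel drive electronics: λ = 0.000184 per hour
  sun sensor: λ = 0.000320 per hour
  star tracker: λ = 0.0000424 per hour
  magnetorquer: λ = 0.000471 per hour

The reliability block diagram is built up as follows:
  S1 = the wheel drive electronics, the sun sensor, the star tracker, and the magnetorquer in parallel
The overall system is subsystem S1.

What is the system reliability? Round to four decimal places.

0.9999

R(wheel drive electronics) = exp(−0.000184 × 500) = 0.912105
R(sun sensor) = exp(−0.000320 × 500) = 0.852144
R(star tracker) = exp(−0.0000424 × 500) = 0.979023
R(magnetorquer) = exp(−0.000471 × 500) = 0.790176
Parallel (wheel drive electronics, sun sensor, star tracker, and magnetorquer): 1 − (1 − 0.912105)(1 − 0.852144)(1 − 0.979023)(1 − 0.790176) = 0.9999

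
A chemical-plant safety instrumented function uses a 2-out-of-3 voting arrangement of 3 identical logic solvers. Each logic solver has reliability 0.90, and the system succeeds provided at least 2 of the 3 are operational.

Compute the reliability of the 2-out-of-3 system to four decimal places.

R = Σ_{i=2}^{3} C(3,i) p^i (1−p)^{3−i} with p = 0.90
C(3,2)·0.90^2·0.10^1 = 0.243000
C(3,3)·0.90^3·0.10^0 = 0.729000
Sum = 0.9720

0.9720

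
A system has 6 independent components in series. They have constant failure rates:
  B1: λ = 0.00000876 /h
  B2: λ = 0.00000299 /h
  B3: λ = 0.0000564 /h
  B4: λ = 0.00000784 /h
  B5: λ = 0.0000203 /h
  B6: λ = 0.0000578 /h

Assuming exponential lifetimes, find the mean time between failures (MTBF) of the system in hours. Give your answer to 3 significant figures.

Series of exponential components: λ_sys = Σ λ_i
λ_sys = 0.00000876 + 0.00000299 + 0.0000564 + 0.00000784 + 0.0000203 + 0.0000578 = 1.5409e-04 /h
MTBF = 1 / λ_sys = 6490 h

6490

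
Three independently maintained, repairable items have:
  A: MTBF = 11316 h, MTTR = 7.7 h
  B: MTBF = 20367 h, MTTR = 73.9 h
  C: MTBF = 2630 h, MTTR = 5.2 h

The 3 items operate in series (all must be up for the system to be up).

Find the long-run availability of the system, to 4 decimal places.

A(A) = MTBF/(MTBF+MTTR) = 11316/(11316+7.7) = 0.999320
A(B) = MTBF/(MTBF+MTTR) = 20367/(20367+73.9) = 0.996385
A(C) = MTBF/(MTBF+MTTR) = 2630/(2630+5.2) = 0.998027
Series availability: 0.999320 × 0.996385 × 0.998027 = 0.9937

0.9937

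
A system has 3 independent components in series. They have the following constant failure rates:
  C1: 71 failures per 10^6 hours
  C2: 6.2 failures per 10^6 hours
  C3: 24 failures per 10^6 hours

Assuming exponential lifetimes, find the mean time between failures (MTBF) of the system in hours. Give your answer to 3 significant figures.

9880

Series of exponential components: λ_sys = Σ λ_i
λ_sys = 0.000071 + 0.0000062 + 0.000024 = 1.0120e-04 /h
MTBF = 1 / λ_sys = 9880 h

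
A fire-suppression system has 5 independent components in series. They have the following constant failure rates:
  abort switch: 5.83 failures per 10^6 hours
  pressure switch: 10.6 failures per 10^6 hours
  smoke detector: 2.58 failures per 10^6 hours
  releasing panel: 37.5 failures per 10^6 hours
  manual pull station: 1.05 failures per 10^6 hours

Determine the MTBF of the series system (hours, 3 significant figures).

Series of exponential components: λ_sys = Σ λ_i
λ_sys = 0.00000583 + 0.0000106 + 0.00000258 + 0.0000375 + 0.00000105 = 5.7560e-05 /h
MTBF = 1 / λ_sys = 17400 h

17400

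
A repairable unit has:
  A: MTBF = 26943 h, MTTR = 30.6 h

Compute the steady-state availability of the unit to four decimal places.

0.9989

A(A) = MTBF/(MTBF+MTTR) = 26943/(26943+30.6) = 0.9989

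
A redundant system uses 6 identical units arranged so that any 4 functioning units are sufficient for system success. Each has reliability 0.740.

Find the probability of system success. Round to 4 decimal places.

R = Σ_{i=4}^{6} C(6,i) p^i (1−p)^{6−i} with p = 0.740
C(6,4)·0.740^4·0.260^2 = 0.304064
C(6,5)·0.740^5·0.260^1 = 0.346165
C(6,6)·0.740^6·0.260^0 = 0.164206
Sum = 0.8144

0.8144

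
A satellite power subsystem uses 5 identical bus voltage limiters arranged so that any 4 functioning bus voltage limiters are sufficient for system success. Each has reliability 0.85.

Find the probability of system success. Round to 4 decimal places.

0.8352

R = Σ_{i=4}^{5} C(5,i) p^i (1−p)^{5−i} with p = 0.85
C(5,4)·0.85^4·0.15^1 = 0.391505
C(5,5)·0.85^5·0.15^0 = 0.443705
Sum = 0.8352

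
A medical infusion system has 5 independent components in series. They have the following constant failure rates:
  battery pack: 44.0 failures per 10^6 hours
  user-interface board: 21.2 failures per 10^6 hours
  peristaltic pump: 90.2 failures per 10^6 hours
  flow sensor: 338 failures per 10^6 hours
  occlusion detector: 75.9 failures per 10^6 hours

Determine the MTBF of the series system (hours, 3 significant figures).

1760

Series of exponential components: λ_sys = Σ λ_i
λ_sys = 0.0000440 + 0.0000212 + 0.0000902 + 0.000338 + 0.0000759 = 5.6930e-04 /h
MTBF = 1 / λ_sys = 1760 h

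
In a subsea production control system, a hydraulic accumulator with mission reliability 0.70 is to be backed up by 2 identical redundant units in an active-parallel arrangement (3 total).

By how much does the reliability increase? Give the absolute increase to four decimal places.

0.2730

R_before = 0.70
R_after = 1 − (1 − 0.70)^3 = 0.9730
ΔR = 0.9730 − 0.70 = 0.2730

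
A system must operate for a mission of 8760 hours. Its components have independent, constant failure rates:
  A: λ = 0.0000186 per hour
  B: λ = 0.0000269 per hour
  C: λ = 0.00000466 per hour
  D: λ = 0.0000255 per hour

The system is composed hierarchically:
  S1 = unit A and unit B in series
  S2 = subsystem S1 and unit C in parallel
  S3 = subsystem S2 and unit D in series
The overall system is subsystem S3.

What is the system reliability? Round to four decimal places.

0.7893

R(A) = exp(−0.0000186 × 8760) = 0.849646
R(B) = exp(−0.0000269 × 8760) = 0.790062
R(C) = exp(−0.00000466 × 8760) = 0.960000
R(D) = exp(−0.0000255 × 8760) = 0.799811
Series (A and B): 0.849646 × 0.790062 = 0.671273
Parallel ([0.671273] and C): 1 − (1 − 0.671273)(1 − 0.960000) = 0.986851
Series ([0.986851] and D): 0.986851 × 0.799811 = 0.7893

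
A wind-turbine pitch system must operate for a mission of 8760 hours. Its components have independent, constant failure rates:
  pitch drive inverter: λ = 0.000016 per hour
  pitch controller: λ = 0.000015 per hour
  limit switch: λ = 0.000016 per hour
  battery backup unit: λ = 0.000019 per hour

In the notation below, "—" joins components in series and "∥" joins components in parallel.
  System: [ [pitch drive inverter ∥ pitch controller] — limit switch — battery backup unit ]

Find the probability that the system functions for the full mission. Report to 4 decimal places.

0.7241

R(pitch drive inverter) = exp(−0.000016 × 8760) = 0.869219
R(pitch controller) = exp(−0.000015 × 8760) = 0.876867
R(limit switch) = exp(−0.000016 × 8760) = 0.869219
R(battery backup unit) = exp(−0.000019 × 8760) = 0.846674
Parallel (pitch drive inverter and pitch controller): 1 − (1 − 0.869219)(1 − 0.876867) = 0.983897
Series ([0.983897], limit switch, and battery backup unit): 0.983897 × 0.869219 × 0.846674 = 0.7241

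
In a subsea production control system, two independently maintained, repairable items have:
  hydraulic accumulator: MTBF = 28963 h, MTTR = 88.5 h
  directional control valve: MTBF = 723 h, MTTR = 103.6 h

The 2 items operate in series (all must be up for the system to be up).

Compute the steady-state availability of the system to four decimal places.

0.8720

A(hydraulic accumulator) = MTBF/(MTBF+MTTR) = 28963/(28963+88.5) = 0.996954
A(directional control valve) = MTBF/(MTBF+MTTR) = 723/(723+103.6) = 0.874667
Series availability: 0.996954 × 0.874667 = 0.8720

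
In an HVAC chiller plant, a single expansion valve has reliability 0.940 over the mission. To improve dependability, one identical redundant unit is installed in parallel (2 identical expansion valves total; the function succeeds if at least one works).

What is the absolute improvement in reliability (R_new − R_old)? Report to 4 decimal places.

0.0564

R_before = 0.940
R_after = 1 − (1 − 0.940)^2 = 0.9964
ΔR = 0.9964 − 0.940 = 0.0564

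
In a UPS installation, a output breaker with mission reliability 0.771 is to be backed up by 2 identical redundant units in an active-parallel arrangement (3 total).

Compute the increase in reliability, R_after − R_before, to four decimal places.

0.2170

R_before = 0.771
R_after = 1 − (1 − 0.771)^3 = 0.9880
ΔR = 0.9880 − 0.771 = 0.2170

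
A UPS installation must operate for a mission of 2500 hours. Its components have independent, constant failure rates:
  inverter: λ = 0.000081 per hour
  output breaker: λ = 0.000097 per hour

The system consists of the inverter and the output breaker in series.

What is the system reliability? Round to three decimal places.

0.641

R(inverter) = exp(−0.000081 × 2500) = 0.81669
R(output breaker) = exp(−0.000097 × 2500) = 0.78466
Series (inverter and output breaker): 0.81669 × 0.78466 = 0.641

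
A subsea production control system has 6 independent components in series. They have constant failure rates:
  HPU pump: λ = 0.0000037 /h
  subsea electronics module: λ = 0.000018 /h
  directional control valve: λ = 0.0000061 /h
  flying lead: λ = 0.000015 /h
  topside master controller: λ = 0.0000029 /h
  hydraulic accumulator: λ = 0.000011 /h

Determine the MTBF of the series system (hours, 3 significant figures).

Series of exponential components: λ_sys = Σ λ_i
λ_sys = 0.0000037 + 0.000018 + 0.0000061 + 0.000015 + 0.0000029 + 0.000011 = 5.6700e-05 /h
MTBF = 1 / λ_sys = 17600 h

17600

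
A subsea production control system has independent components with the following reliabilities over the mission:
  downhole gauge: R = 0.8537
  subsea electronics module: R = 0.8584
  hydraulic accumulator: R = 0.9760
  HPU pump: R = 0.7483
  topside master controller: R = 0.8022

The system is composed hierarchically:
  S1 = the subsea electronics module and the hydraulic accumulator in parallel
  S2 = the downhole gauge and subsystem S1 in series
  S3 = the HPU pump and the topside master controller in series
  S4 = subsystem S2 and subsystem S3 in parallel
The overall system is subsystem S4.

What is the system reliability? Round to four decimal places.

Parallel (subsea electronics module and hydraulic accumulator): 1 − (1 − 0.858400)(1 − 0.976000) = 0.996602
Series (downhole gauge and [0.996602]): 0.853700 × 0.996602 = 0.850799
Series (HPU pump and topside master controller): 0.748300 × 0.802200 = 0.600286
Parallel ([0.850799] and [0.600286]): 1 − (1 − 0.850799)(1 − 0.600286) = 0.9404

0.9404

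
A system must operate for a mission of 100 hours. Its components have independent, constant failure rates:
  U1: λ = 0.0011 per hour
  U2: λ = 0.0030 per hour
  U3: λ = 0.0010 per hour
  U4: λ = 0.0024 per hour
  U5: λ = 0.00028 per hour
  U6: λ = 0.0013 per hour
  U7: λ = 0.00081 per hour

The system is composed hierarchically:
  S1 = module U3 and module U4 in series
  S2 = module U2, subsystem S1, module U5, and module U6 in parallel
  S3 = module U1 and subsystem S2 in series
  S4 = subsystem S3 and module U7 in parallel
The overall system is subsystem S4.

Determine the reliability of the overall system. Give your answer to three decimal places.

0.992

R(U1) = exp(−0.0011 × 100) = 0.89583
R(U2) = exp(−0.0030 × 100) = 0.74082
R(U3) = exp(−0.0010 × 100) = 0.90484
R(U4) = exp(−0.0024 × 100) = 0.78663
R(U5) = exp(−0.00028 × 100) = 0.97239
R(U6) = exp(−0.0013 × 100) = 0.87810
R(U7) = exp(−0.00081 × 100) = 0.92219
Series (U3 and U4): 0.90484 × 0.78663 = 0.71177
Parallel (U2, [0.71177], U5, and U6): 1 − (1 − 0.74082)(1 − 0.71177)(1 − 0.97239)(1 − 0.87810) = 0.99975
Series (U1 and [0.99975]): 0.89583 × 0.99975 = 0.89561
Parallel ([0.89561] and U7): 1 − (1 − 0.89561)(1 − 0.92219) = 0.992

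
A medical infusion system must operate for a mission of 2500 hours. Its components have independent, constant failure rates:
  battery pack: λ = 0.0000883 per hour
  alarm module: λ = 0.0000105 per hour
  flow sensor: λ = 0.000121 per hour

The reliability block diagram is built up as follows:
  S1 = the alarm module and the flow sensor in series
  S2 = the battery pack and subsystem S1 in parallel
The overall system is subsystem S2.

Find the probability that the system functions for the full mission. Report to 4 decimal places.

R(battery pack) = exp(−0.0000883 × 2500) = 0.801917
R(alarm module) = exp(−0.0000105 × 2500) = 0.974092
R(flow sensor) = exp(−0.000121 × 2500) = 0.738968
Series (alarm module and flow sensor): 0.974092 × 0.738968 = 0.719823
Parallel (battery pack and [0.719823]): 1 − (1 − 0.801917)(1 − 0.719823) = 0.9445

0.9445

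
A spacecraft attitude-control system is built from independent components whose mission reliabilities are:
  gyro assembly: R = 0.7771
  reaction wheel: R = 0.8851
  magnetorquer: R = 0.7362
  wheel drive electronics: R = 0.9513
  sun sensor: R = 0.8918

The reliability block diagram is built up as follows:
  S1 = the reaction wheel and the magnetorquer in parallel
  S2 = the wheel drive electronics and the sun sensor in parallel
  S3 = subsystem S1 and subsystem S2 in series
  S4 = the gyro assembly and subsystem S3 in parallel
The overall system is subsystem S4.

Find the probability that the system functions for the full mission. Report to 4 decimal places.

Parallel (reaction wheel and magnetorquer): 1 − (1 − 0.885100)(1 − 0.736200) = 0.969689
Parallel (wheel drive electronics and sun sensor): 1 − (1 − 0.951300)(1 − 0.891800) = 0.994731
Series ([0.969689] and [0.994731]): 0.969689 × 0.994731 = 0.964580
Parallel (gyro assembly and [0.964580]): 1 − (1 − 0.777100)(1 − 0.964580) = 0.9921

0.9921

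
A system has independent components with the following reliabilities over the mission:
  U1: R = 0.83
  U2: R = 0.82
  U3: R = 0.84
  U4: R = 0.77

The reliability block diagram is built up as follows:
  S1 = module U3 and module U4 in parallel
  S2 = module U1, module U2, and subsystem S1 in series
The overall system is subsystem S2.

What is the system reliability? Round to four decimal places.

Parallel (U3 and U4): 1 − (1 − 0.840000)(1 − 0.770000) = 0.963200
Series (U1, U2, and [0.963200]): 0.830000 × 0.820000 × 0.963200 = 0.6556

0.6556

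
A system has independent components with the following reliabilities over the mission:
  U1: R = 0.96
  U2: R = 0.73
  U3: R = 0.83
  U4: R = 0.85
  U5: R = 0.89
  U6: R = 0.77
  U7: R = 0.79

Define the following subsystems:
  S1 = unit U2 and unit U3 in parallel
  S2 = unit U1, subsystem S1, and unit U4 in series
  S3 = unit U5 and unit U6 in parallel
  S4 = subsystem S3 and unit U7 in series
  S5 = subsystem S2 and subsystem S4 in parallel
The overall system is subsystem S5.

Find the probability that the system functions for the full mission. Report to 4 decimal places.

0.9491

Parallel (U2 and U3): 1 − (1 − 0.730000)(1 − 0.830000) = 0.954100
Series (U1, [0.954100], and U4): 0.960000 × 0.954100 × 0.850000 = 0.778546
Parallel (U5 and U6): 1 − (1 − 0.890000)(1 − 0.770000) = 0.974700
Series ([0.974700] and U7): 0.974700 × 0.790000 = 0.770013
Parallel ([0.778546] and [0.770013]): 1 − (1 − 0.778546)(1 − 0.770013) = 0.9491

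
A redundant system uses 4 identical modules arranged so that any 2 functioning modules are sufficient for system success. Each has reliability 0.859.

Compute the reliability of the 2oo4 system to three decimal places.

R = Σ_{i=2}^{4} C(4,i) p^i (1−p)^{4−i} with p = 0.859
C(4,2)·0.859^2·0.141^2 = 0.08802
C(4,3)·0.859^3·0.141^1 = 0.35749
C(4,4)·0.859^4·0.141^0 = 0.54447
Sum = 0.990

0.990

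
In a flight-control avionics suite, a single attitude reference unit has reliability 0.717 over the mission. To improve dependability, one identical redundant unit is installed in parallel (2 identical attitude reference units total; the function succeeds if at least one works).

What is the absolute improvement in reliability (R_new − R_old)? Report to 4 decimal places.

R_before = 0.717
R_after = 1 − (1 − 0.717)^2 = 0.9199
ΔR = 0.9199 − 0.717 = 0.2029

0.2029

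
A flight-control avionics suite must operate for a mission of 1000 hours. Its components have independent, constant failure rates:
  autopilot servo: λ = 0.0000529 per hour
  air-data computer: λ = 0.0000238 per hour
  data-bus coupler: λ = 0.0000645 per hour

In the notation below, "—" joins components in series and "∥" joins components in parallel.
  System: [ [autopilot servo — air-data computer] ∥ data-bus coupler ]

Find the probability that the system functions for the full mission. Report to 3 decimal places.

0.995

R(autopilot servo) = exp(−0.0000529 × 1000) = 0.94847
R(air-data computer) = exp(−0.0000238 × 1000) = 0.97648
R(data-bus coupler) = exp(−0.0000645 × 1000) = 0.93754
Series (autopilot servo and air-data computer): 0.94847 × 0.97648 = 0.92616
Parallel ([0.92616] and data-bus coupler): 1 − (1 − 0.92616)(1 − 0.93754) = 0.995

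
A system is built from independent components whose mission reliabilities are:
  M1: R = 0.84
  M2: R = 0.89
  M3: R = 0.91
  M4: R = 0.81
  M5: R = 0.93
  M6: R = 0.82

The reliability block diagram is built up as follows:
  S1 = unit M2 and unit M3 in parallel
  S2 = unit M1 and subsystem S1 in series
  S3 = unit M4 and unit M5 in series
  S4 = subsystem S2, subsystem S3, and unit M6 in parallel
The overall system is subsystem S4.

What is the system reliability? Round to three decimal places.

Parallel (M2 and M3): 1 − (1 − 0.89000)(1 − 0.91000) = 0.99010
Series (M1 and [0.99010]): 0.84000 × 0.99010 = 0.83168
Series (M4 and M5): 0.81000 × 0.93000 = 0.75330
Parallel ([0.83168], [0.75330], and M6): 1 − (1 − 0.83168)(1 − 0.75330)(1 − 0.82000) = 0.993

0.993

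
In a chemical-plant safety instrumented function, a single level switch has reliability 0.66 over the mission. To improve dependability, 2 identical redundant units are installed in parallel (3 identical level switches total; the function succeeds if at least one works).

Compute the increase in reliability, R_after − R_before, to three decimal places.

0.301

R_before = 0.66
R_after = 1 − (1 − 0.66)^3 = 0.961
ΔR = 0.961 − 0.66 = 0.301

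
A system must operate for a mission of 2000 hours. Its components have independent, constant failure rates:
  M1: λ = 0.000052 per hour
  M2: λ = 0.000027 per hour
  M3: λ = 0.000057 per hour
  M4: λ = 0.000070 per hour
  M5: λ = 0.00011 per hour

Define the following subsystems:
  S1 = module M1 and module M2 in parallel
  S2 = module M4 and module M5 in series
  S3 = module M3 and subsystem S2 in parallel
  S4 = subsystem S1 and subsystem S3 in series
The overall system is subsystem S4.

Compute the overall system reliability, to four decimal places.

0.9624

R(M1) = exp(−0.000052 × 2000) = 0.901225
R(M2) = exp(−0.000027 × 2000) = 0.947432
R(M3) = exp(−0.000057 × 2000) = 0.892258
R(M4) = exp(−0.000070 × 2000) = 0.869358
R(M5) = exp(−0.00011 × 2000) = 0.802519
Parallel (M1 and M2): 1 − (1 − 0.901225)(1 − 0.947432) = 0.994808
Series (M4 and M5): 0.869358 × 0.802519 = 0.697676
Parallel (M3 and [0.697676]): 1 − (1 − 0.892258)(1 − 0.697676) = 0.967427
Series ([0.994808] and [0.967427]): 0.994808 × 0.967427 = 0.9624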